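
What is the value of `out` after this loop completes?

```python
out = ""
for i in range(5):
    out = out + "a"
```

Repeat 'a' 5 times
`out` takes the values: "" → "a" → "aa" → "aaa" → "aaaa" → "aaaaa"

Answer: "aaaaa"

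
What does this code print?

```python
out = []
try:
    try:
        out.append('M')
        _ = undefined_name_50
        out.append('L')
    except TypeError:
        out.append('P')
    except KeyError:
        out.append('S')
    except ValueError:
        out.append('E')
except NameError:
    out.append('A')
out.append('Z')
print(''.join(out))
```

Execution trace: 'M' (try body) → 'A' (outer except NameError) → 'Z' (after the try/except). Output: MAZ

Answer: MAZ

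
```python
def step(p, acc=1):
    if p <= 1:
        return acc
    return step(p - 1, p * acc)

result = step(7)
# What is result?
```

Accumulator trace (n, acc): (7, 1) -> (6, 7) -> (5, 42) -> (4, 210) -> (3, 840) -> (2, 2520) -> (1, 5040) -> return 5040

Answer: 5040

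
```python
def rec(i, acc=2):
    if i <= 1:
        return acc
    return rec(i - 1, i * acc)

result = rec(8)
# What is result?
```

Accumulator trace (n, acc): (8, 2) -> (7, 16) -> (6, 112) -> (5, 672) -> (4, 3360) -> (3, 13440) -> (2, 40320) -> (1, 80640) -> return 80640

Answer: 80640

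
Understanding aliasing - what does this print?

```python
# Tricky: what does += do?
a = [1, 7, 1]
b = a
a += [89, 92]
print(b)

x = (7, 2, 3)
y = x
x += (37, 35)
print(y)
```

Key concept: += behavior differs for mutable vs immutable.
Step by step:
`a = [1, 7, 1]` → a = [1, 7, 1]
`b = a` → b = [1, 7, 1] (same object as a)
`a += [89, 92]` → a = [1, 7, 1, 89, 92] (same object as b); b = [1, 7, 1, 89, 92] (same object as a)
`print(b)` → prints [1, 7, 1, 89, 92]
`x = (7, 2, 3)` → x = (7, 2, 3)
`y = x` → y = (7, 2, 3)
`x += (37, 35)` → x = (7, 2, 3, 37, 35)
`print(y)` → prints (7, 2, 3)

Answer:
[1, 7, 1, 89, 92]
(7, 2, 3)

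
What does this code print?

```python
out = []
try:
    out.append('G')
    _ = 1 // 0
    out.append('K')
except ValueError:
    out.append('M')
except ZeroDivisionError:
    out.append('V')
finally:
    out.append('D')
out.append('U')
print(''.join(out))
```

Execution trace: 'G' (try body) → 'V' (except ZeroDivisionError) → 'D' (finally) → 'U' (after the try/except). Output: GVDU

Answer: GVDU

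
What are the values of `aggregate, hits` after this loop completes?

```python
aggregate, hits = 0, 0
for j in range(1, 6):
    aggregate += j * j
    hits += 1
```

Sum of squares and count
`aggregate, hits` takes the values: (0, 0) → (1, 0) → (1, 1) → (5, 1) → (5, 2) → (14, 2) → (14, 3) → (30, 3) → (30, 4) → (55, 4) → (55, 5)

Answer: 55, 5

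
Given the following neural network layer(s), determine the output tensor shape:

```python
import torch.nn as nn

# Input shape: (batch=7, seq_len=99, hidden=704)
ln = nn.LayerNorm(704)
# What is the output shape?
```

Input: (7, 99, 704) -> Output: (7, 99, 704)

Answer: (7, 99, 704)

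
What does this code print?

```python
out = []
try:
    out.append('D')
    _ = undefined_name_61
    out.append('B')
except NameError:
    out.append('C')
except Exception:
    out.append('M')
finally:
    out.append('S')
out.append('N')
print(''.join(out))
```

Execution trace: 'D' (try body) → 'C' (except NameError) → 'S' (finally) → 'N' (after the try/except). Output: DCSN

Answer: DCSN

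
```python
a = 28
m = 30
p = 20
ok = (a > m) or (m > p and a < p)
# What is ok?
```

Trace:
`a = 28` → a = 28
`m = 30` → m = 30
`p = 20` → p = 20
`ok = (a > m) or (m > p and a < p)` → ok = False
So ok = False

Answer: False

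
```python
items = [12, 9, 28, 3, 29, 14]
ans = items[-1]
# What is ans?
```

Trace:
`items = [12, 9, 28, 3, 29, 14]` → items = [12, 9, 28, 3, 29, 14]
`ans = items[-1]` → ans = 14
So ans = 14

Answer: 14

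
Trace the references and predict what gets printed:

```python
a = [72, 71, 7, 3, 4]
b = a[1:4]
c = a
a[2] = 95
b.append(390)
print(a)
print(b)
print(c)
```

Key concept: slice vs alias.
Step by step:
`a = [72, 71, 7, 3, 4]` → a = [72, 71, 7, 3, 4]
`b = a[1:4]` → b = [71, 7, 3]
`c = a` → c = [72, 71, 7, 3, 4] (same object as a)
`a[2] = 95` → a = [72, 71, 95, 3, 4] (same object as c); c = [72, 71, 95, 3, 4] (same object as a)
`b.append(390)` → b = [71, 7, 3, 390]
`print(a)` → prints [72, 71, 95, 3, 4]
`print(b)` → prints [71, 7, 3, 390]
`print(c)` → prints [72, 71, 95, 3, 4]

Answer:
[72, 71, 95, 3, 4]
[71, 7, 3, 390]
[72, 71, 95, 3, 4]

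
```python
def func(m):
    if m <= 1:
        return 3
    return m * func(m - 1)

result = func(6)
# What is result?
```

func(6) = 6 * 5 * 4 * 3 * 2 * 3 = 2160

Answer: 2160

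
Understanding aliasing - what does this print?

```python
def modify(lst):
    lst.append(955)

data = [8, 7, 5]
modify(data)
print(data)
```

Key concept: function modifies passed list.
Step by step:
`data = [8, 7, 5]` → data = [8, 7, 5]
`modify(data)` → data = [8, 7, 5, 955]
`print(data)` → prints [8, 7, 5, 955]

Answer: [8, 7, 5, 955]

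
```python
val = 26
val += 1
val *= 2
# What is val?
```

Trace:
`val = 26` → val = 26
`val += 1` → val = 27
`val *= 2` → val = 54
So val = 54

Answer: 54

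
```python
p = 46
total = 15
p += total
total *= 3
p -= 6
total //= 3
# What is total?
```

Trace:
`p = 46` → p = 46
`total = 15` → total = 15
`p += total` → p = 61
`total *= 3` → total = 45
`p -= 6` → p = 55
`total //= 3` → total = 15
So total = 15

Answer: 15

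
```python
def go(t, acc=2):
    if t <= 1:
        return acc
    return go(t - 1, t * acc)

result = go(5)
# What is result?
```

Accumulator trace (n, acc): (5, 2) -> (4, 10) -> (3, 40) -> (2, 120) -> (1, 240) -> return 240

Answer: 240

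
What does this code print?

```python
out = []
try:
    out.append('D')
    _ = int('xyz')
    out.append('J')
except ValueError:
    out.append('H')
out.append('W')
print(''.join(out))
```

Execution trace: 'D' (try body) → 'H' (except ValueError) → 'W' (after the try/except). Output: DHW

Answer: DHW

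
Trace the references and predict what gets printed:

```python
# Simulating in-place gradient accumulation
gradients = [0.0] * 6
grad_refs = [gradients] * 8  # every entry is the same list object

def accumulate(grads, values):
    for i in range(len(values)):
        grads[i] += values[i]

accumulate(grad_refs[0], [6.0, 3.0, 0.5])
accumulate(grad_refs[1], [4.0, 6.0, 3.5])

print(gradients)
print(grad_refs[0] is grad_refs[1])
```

Key concept: gradient accumulation aliasing.
Step by step:
`gradients = [0.0] * 6` → gradients = [0.0, 0.0, 0.0, 0.0, 0.0, 0.0]
`grad_refs = [gradients] * 8` → grad_refs = [[0.0, 0.0, 0.0, 0.0, 0.0, 0.0], [0.0, 0.0, 0.0, 0.0, 0.0, 0.0], [0.0, 0.0, 0.0, 0.0, 0.0, 0.0], [0.0, 0.0, 0.0, 0.0, 0.0, 0.0], [0.0, 0.0, 0.0, 0.0, 0.0, 0.0], [0.0, 0.0, 0.0, 0.0, 0.0, 0.0], [0.0, 0.0, 0.0, 0.0, 0.0, 0.0], [0.0, 0.0, 0.0, 0.0, 0.0, 0.0]]
`accumulate(grad_refs[0], [6.0, 3.0, 0.5])` → gradients = [6.0, 3.0, 0.5, 0.0, 0.0, 0.0]; grad_refs = [[6.0, 3.0, 0.5, 0.0, 0.0, 0.0], [6.0, 3.0, 0.5, 0.0, 0.0, 0.0], [6.0, 3.0, 0.5, 0.0, 0.0, 0.0], [6.0, 3.0, 0.5, 0.0, 0.0, 0.0], [6.0, 3.0, 0.5, 0.0, 0.0, 0.0], [6.0, 3.0, 0.5, 0.0, 0.0, 0.0], [6.0, 3.0, 0.5, 0.0, 0.0, 0.0], [6.0, 3.0, 0.5, 0.0, 0.0, 0.0]]
`accumulate(grad_refs[1], [4.0, 6.0, 3.5])` → gradients = [10.0, 9.0, 4.0, 0.0, 0.0, 0.0]; grad_refs = [[10.0, 9.0, 4.0, 0.0, 0.0, 0.0], [10.0, 9.0, 4.0, 0.0, 0.0, 0.0], [10.0, 9.0, 4.0, 0.0, 0.0, 0.0], [10.0, 9.0, 4.0, 0.0, 0.0, 0.0], [10.0, 9.0, 4.0, 0.0, 0.0, 0.0], [10.0, 9.0, 4.0, 0.0, 0.0, 0.0], [10.0, 9.0, 4.0, 0.0, 0.0, 0.0], [10.0, 9.0, 4.0, 0.0, 0.0, 0.0]]
`print(gradients)` → prints [10.0, 9.0, 4.0, 0.0, 0.0, 0.0]
`print(grad_refs[0] is grad_refs[1])` → prints True

Answer:
[10.0, 9.0, 4.0, 0.0, 0.0, 0.0]
True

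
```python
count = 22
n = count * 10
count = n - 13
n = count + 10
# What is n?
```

Trace:
`count = 22` → count = 22
`n = count * 10` → n = 220
`count = n - 13` → count = 207
`n = count + 10` → n = 217
So n = 217

Answer: 217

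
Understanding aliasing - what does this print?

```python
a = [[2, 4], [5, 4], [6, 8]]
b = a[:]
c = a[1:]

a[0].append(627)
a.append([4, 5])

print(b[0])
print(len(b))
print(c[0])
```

Key concept: slice with nested mutation.
Step by step:
`a = [[2, 4], [5, 4], [6, 8]]` → a = [[2, 4], [5, 4], [6, 8]]
`b = a[:]` → b = [[2, 4], [5, 4], [6, 8]]
`c = a[1:]` → c = [[5, 4], [6, 8]]
`a[0].append(627)` → a = [[2, 4, 627], [5, 4], [6, 8]]; b = [[2, 4, 627], [5, 4], [6, 8]]
`a.append([4, 5])` → a = [[2, 4, 627], [5, 4], [6, 8], [4, 5]]
`print(b[0])` → prints [2, 4, 627]
`print(len(b))` → prints 3
`print(c[0])` → prints [5, 4]

Answer:
[2, 4, 627]
3
[5, 4]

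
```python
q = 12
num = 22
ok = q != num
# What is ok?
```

Trace:
`q = 12` → q = 12
`num = 22` → num = 22
`ok = q != num` → ok = True
So ok = True

Answer: True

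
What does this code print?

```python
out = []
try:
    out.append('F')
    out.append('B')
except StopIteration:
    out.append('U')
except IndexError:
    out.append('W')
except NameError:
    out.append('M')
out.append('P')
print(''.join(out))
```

Execution trace: 'F' (try body) → 'B' (try body, no exception) → 'P' (after the try/except). Output: FBP

Answer: FBP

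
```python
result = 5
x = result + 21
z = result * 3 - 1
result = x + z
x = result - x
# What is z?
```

Trace:
`result = 5` → result = 5
`x = result + 21` → x = 26
`z = result * 3 - 1` → z = 14
`result = x + z` → result = 40
`x = result - x` → x = 14
So z = 14

Answer: 14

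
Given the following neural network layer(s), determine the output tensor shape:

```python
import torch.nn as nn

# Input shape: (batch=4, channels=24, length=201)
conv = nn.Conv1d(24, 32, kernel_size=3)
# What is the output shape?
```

Input: (4, 24, 201) -> Output: (4, 32, 199)

Answer: (4, 32, 199)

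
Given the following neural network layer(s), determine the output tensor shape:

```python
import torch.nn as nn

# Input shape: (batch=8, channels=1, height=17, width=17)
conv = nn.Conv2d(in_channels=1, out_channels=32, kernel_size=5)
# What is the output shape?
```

Input: (8, 1, 17, 17) -> Output: (8, 32, 13, 13)

Answer: (8, 32, 13, 13)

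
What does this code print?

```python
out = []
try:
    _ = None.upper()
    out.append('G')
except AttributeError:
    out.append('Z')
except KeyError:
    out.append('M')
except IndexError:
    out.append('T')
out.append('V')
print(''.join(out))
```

Execution trace: 'Z' (except AttributeError) → 'V' (after the try/except). Output: ZV

Answer: ZV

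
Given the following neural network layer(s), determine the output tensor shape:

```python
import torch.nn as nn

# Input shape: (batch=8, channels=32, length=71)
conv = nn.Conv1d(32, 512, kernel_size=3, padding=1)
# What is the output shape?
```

Input: (8, 32, 71) -> Output: (8, 512, 71)

Answer: (8, 512, 71)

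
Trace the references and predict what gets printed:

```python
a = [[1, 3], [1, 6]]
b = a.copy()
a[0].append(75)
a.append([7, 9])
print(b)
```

Key concept: shallow copy with nested lists.
Step by step:
`a = [[1, 3], [1, 6]]` → a = [[1, 3], [1, 6]]
`b = a.copy()` → b = [[1, 3], [1, 6]]
`a[0].append(75)` → a = [[1, 3, 75], [1, 6]]; b = [[1, 3, 75], [1, 6]]
`a.append([7, 9])` → a = [[1, 3, 75], [1, 6], [7, 9]]
`print(b)` → prints [[1, 3, 75], [1, 6]]

Answer: [[1, 3, 75], [1, 6]]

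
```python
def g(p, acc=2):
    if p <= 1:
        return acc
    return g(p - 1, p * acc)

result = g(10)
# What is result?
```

Accumulator trace (n, acc): (10, 2) -> (9, 20) -> (8, 180) -> (7, 1440) -> (6, 10080) -> (5, 60480) -> (4, 302400) -> (3, 1209600) -> (2, 3628800) -> (1, 7257600) -> return 7257600

Answer: 7257600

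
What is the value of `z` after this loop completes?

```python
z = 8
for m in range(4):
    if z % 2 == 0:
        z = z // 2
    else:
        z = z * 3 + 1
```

Collatz-style transformation from 8
`z` takes the values: 8 → 4 → 2 → 1 → 4

Answer: 4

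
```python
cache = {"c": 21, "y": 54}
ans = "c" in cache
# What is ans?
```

Trace:
`cache = {"c": 21, "y": 54}` → cache = {'c': 21, 'y': 54}
`ans = "c" in cache` → ans = True
So ans = True

Answer: True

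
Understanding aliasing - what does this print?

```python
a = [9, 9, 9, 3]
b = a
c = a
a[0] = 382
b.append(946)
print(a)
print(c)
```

Key concept: multiple aliases.
Step by step:
`a = [9, 9, 9, 3]` → a = [9, 9, 9, 3]
`b = a` → b = [9, 9, 9, 3] (same object as a)
`c = a` → c = [9, 9, 9, 3] (same object as a, b)
`a[0] = 382` → a = [382, 9, 9, 3] (same object as b, c); b = [382, 9, 9, 3] (same object as a, c); c = [382, 9, 9, 3] (same object as a, b)
`b.append(946)` → a = [382, 9, 9, 3, 946] (same object as b, c); b = [382, 9, 9, 3, 946] (same object as a, c); c = [382, 9, 9, 3, 946] (same object as a, b)
`print(a)` → prints [382, 9, 9, 3, 946]
`print(c)` → prints [382, 9, 9, 3, 946]

Answer:
[382, 9, 9, 3, 946]
[382, 9, 9, 3, 946]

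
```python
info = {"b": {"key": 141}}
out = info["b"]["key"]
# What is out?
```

Trace:
`info = {"b": {"key": 141}}` → info = {'b': {'key': 141}}
`out = info["b"]["key"]` → out = 141
So out = 141

Answer: 141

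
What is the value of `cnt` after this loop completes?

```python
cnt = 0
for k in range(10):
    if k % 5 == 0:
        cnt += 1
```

Count numbers divisible by 5 in range(10)
`cnt` takes the values: 0 → 1 → 2

Answer: 2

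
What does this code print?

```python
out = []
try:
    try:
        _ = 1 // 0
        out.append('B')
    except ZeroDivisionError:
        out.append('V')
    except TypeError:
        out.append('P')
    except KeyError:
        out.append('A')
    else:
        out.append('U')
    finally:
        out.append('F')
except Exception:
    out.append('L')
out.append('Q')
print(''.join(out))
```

Execution trace: 'V' (inner except ZeroDivisionError) → 'F' (inner finally) → 'Q' (after the try/except). Output: VFQ

Answer: VFQ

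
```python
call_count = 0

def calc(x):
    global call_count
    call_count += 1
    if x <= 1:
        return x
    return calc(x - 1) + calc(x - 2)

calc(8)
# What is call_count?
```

Calls(x) = 1 + Calls(x-1) + Calls(x-2); Calls(0)=Calls(1)=1. For x=8 this gives 67.

Answer: 67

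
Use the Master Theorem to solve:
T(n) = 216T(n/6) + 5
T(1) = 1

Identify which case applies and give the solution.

a=216, b=6, f(n)=5. log_6(216) = 3. Since c=0 < 3, Case 1 applies: T(n) = Θ(n^log_b(a)) = O(n^3).

Answer: O(n^3) - Case 1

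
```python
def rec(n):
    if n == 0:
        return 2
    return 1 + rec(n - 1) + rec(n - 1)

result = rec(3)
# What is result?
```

rec(n) = 1 + 2·rec(n-1), rec(0)=2. Closed form: (2+1)·2^3 - 1 = 23.

Answer: 23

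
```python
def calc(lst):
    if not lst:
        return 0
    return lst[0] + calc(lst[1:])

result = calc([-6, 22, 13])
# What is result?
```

(-6) + 22 + 13 + 0 = 29

Answer: 29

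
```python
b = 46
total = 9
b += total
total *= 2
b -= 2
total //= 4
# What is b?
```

Trace:
`b = 46` → b = 46
`total = 9` → total = 9
`b += total` → b = 55
`total *= 2` → total = 18
`b -= 2` → b = 53
`total //= 4` → total = 4
So b = 53

Answer: 53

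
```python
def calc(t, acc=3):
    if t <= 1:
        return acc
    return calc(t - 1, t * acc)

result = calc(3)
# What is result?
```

Accumulator trace (n, acc): (3, 3) -> (2, 9) -> (1, 18) -> return 18

Answer: 18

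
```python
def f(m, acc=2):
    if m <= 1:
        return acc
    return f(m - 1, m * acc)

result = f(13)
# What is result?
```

Accumulator trace (n, acc): (13, 2) -> (12, 26) -> (11, 312) -> (10, 3432) -> (9, 34320) -> (8, 308880) -> (7, 2471040) -> (6, 17297280) -> (5, 103783680) -> (4, 518918400) -> (3, 2075673600) -> (2, 6227020800) -> (1, 12454041600) -> return 12454041600

Answer: 12454041600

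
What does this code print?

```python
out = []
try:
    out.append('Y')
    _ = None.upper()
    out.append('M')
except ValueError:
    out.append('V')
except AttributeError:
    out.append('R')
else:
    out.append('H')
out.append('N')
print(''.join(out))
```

Execution trace: 'Y' (try body) → 'R' (except AttributeError) → 'N' (after the try/except). Output: YRN

Answer: YRN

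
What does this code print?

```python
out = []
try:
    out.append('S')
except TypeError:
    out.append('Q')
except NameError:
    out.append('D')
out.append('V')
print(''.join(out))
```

Execution trace: 'S' (try body, no exception) → 'V' (after the try/except). Output: SV

Answer: SV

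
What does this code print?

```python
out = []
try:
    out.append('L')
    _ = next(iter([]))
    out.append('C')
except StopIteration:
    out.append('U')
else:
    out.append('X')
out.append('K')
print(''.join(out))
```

Execution trace: 'L' (try body) → 'U' (except StopIteration) → 'K' (after the try/except). Output: LUK

Answer: LUK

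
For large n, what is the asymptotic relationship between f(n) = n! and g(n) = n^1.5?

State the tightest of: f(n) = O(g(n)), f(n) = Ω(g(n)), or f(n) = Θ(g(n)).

n! vs n^1.5: f(n) = Ω(g(n)) but not O(g(n)) — n! grows strictly faster than n^1.5.

Answer: f(n) = Ω(g(n)) but not O(g(n)) — n! grows strictly faster than n^1.5.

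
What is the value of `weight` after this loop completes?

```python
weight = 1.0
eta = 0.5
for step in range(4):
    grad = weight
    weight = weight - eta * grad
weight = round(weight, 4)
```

Gradient descent: w = 1.0 * (1 - 0.5)^4
`weight` takes the values: 1.0 → 0.5 → 0.25 → 0.125 → 0.0625

Answer: 0.0625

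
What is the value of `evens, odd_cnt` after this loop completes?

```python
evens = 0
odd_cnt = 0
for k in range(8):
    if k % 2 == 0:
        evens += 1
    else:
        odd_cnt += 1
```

Count evens and odds in range(8)
`evens, odd_cnt` takes the values: (0, 0) → (1, 0) → (1, 1) → (2, 1) → (2, 2) → (3, 2) → (3, 3) → (4, 3) → (4, 4)

Answer: 4, 4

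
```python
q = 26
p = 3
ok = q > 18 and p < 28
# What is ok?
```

Trace:
`q = 26` → q = 26
`p = 3` → p = 3
`ok = q > 18 and p < 28` → ok = True
So ok = True

Answer: True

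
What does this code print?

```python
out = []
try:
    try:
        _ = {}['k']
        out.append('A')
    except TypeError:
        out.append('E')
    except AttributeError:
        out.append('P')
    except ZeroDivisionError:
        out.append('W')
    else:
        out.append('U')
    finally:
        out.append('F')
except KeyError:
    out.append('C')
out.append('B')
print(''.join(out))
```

Execution trace: 'F' (inner finally) → 'C' (outer except KeyError) → 'B' (after the try/except). Output: FCB

Answer: FCB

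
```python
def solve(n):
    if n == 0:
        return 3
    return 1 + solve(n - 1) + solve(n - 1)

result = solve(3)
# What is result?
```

solve(n) = 1 + 2·solve(n-1), solve(0)=3. Closed form: (3+1)·2^3 - 1 = 31.

Answer: 31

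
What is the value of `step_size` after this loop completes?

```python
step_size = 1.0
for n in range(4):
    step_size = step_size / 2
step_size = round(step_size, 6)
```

Halving LR 4 times: 1 / 2^4
`step_size` takes the values: 1.0 → 0.5 → 0.25 → 0.125 → 0.0625

Answer: 0.0625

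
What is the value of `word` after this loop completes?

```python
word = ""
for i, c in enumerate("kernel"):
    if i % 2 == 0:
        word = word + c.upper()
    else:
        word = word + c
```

Uppercase even positions in 'kernel'
`word` takes the values: "" → "K" → "Ke" → "KeR" → "KeRn" → "KeRnE" → "KeRnEl"

Answer: "KeRnEl"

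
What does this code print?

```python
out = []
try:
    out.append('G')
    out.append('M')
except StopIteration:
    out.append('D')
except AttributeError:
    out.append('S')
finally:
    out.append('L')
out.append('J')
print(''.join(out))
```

Execution trace: 'G' (try body) → 'M' (try body, no exception) → 'L' (finally) → 'J' (after the try/except). Output: GMLJ

Answer: GMLJ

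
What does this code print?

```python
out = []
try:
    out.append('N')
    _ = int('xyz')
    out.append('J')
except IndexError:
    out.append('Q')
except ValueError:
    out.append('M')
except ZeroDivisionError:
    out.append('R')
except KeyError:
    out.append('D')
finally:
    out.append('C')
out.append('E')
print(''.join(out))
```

Execution trace: 'N' (try body) → 'M' (except ValueError) → 'C' (finally) → 'E' (after the try/except). Output: NMCE

Answer: NMCE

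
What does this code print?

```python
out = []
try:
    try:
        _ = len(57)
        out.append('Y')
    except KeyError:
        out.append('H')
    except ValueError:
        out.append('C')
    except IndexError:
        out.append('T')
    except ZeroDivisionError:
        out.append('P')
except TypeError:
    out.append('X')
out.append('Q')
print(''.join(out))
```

Execution trace: 'X' (outer except TypeError) → 'Q' (after the try/except). Output: XQ

Answer: XQ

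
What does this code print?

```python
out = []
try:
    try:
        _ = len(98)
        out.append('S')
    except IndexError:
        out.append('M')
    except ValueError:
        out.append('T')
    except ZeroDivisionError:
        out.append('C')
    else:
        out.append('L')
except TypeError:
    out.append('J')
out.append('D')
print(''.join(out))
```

Execution trace: 'J' (outer except TypeError) → 'D' (after the try/except). Output: JD

Answer: JD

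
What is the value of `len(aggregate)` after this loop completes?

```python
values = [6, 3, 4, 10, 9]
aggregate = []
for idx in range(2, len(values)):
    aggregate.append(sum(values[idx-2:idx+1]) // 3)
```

Number of 3-element averages
`aggregate` takes the values: [] → [4] → [4, 5] → [4, 5, 7]
So `len(aggregate)` = 3

Answer: 3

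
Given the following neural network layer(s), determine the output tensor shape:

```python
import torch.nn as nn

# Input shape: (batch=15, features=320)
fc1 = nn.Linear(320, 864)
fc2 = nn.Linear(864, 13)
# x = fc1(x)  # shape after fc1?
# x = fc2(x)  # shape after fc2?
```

Input: (15, 320) -> after fc1: (15, 864) -> Output: (15, 13)

Answer: (15, 13)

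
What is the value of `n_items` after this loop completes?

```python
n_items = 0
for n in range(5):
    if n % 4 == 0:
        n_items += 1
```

Count numbers divisible by 4 in range(5)
`n_items` takes the values: 0 → 1 → 2

Answer: 2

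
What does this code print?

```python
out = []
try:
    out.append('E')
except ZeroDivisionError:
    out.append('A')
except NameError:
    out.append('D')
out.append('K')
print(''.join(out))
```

Execution trace: 'E' (try body, no exception) → 'K' (after the try/except). Output: EK

Answer: EK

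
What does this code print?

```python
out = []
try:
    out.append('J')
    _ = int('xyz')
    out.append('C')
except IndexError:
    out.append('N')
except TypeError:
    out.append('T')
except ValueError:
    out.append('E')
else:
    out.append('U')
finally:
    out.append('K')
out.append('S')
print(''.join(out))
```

Execution trace: 'J' (try body) → 'E' (except ValueError) → 'K' (finally) → 'S' (after the try/except). Output: JEKS

Answer: JEKS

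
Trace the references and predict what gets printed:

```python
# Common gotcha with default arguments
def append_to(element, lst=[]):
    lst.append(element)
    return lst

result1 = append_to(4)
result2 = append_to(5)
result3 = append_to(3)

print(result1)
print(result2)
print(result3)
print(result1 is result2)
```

Key concept: mutable default argument gotcha.
Step by step:
`result1 = append_to(4)` → result1 = [4]
`result2 = append_to(5)` → result1 = [4, 5] (same object as result2); result2 = [4, 5] (same object as result1)
`result3 = append_to(3)` → result1 = [4, 5, 3] (same object as result2, result3); result2 = [4, 5, 3] (same object as result1, result3); result3 = [4, 5, 3] (same object as result1, result2)
`print(result1)` → prints [4, 5, 3]
`print(result2)` → prints [4, 5, 3]
`print(result3)` → prints [4, 5, 3]
`print(result1 is result2)` → prints True

Answer:
[4, 5, 3]
[4, 5, 3]
[4, 5, 3]
True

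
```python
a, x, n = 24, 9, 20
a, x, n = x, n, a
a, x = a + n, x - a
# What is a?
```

Trace:
`a, x, n = 24, 9, 20` → a = 24; x = 9; n = 20
`a, x, n = x, n, a` → a = 9; x = 20; n = 24
`a, x = a + n, x - a` → a = 33; x = 11
So a = 33

Answer: 33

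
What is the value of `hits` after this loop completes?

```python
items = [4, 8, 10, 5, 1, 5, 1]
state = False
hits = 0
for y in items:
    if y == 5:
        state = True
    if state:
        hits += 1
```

Count elements after first 5 in [4, 8, 10, 5, 1, 5, 1]
`hits` takes the values: 0 → 1 → 2 → 3 → 4

Answer: 4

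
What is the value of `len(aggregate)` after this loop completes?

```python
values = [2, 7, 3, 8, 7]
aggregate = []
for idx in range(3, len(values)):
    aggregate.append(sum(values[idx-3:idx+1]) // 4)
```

Number of 4-element averages
`aggregate` takes the values: [] → [5] → [5, 6]
So `len(aggregate)` = 2

Answer: 2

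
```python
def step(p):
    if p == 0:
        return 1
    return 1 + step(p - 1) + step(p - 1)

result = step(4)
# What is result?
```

step(p) = 1 + 2·step(p-1), step(0)=1. Closed form: (1+1)·2^4 - 1 = 31.

Answer: 31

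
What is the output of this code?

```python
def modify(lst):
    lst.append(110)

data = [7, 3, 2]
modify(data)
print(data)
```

Key concept: function modifies passed list.
Step by step:
`data = [7, 3, 2]` → data = [7, 3, 2]
`modify(data)` → data = [7, 3, 2, 110]
`print(data)` → prints [7, 3, 2, 110]

Answer: [7, 3, 2, 110]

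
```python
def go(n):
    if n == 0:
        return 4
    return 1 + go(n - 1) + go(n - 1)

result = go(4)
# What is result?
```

go(n) = 1 + 2·go(n-1), go(0)=4. Closed form: (4+1)·2^4 - 1 = 79.

Answer: 79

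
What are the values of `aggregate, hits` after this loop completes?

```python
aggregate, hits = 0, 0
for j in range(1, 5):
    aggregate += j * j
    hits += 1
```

Sum of squares and count
`aggregate, hits` takes the values: (0, 0) → (1, 0) → (1, 1) → (5, 1) → (5, 2) → (14, 2) → (14, 3) → (30, 3) → (30, 4)

Answer: 30, 4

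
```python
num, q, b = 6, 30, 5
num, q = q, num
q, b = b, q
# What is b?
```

Trace:
`num, q, b = 6, 30, 5` → num = 6; q = 30; b = 5
`num, q = q, num` → num = 30; q = 6
`q, b = b, q` → q = 5; b = 6
So b = 6

Answer: 6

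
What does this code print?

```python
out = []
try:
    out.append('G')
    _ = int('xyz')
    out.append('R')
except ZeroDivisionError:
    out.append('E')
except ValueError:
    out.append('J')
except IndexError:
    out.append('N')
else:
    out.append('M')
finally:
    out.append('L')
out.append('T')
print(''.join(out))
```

Execution trace: 'G' (try body) → 'J' (except ValueError) → 'L' (finally) → 'T' (after the try/except). Output: GJLT

Answer: GJLT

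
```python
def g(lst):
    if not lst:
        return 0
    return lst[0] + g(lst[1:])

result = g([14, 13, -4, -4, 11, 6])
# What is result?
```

14 + 13 + (-4) + (-4) + 11 + 6 + 0 = 36

Answer: 36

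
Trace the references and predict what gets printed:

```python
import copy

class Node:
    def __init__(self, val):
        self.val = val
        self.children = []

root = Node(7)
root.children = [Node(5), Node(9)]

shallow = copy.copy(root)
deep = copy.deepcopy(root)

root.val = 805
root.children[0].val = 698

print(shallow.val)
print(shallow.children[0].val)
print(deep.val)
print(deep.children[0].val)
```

Key concept: deep copy with custom objects.
Step by step:
`root = Node(7)` → root = Node(val=7, children=[])
`root.children = [Node(5), Node(9)]` → root = Node(val=7, children=[Node(val=5, children=[]), Node(val=9, children=[])])
`shallow = copy.copy(root)` → shallow = Node(val=7, children=[Node(val=5, children=[]), Node(val=9, children=[])])
`deep = copy.deepcopy(root)` → deep = Node(val=7, children=[Node(val=5, children=[]), Node(val=9, children=[])])
`root.val = 805` → root = Node(val=805, children=[Node(val=5, children=[]), Node(val=9, children=[])])
`root.children[0].val = 698` → root = Node(val=805, children=[Node(val=698, children=[]), Node(val=9, children=[])]); shallow = Node(val=7, children=[Node(val=698, children=[]), Node(val=9, children=[])])
`print(shallow.val)` → prints 7
`print(shallow.children[0].val)` → prints 698
`print(deep.val)` → prints 7
`print(deep.children[0].val)` → prints 5

Answer:
7
698
7
5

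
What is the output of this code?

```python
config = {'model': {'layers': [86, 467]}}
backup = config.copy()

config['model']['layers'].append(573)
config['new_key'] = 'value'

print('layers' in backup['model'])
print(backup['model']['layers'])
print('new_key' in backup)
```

Key concept: shallow copy gotcha with nested dict.
Step by step:
`config = {'model': {'layers': [86, 467]}}` → config = {'model': {'layers': [86, 467]}}
`backup = config.copy()` → backup = {'model': {'layers': [86, 467]}}
`config['model']['layers'].append(573)` → config = {'model': {'layers': [86, 467, 573]}}; backup = {'model': {'layers': [86, 467, 573]}}
`config['new_key'] = 'value'` → config = {'model': {'layers': [86, 467, 573]}, 'new_key': 'value'}
`print('layers' in backup['model'])` → prints True
`print(backup['model']['layers'])` → prints [86, 467, 573]
`print('new_key' in backup)` → prints False

Answer:
True
[86, 467, 573]
False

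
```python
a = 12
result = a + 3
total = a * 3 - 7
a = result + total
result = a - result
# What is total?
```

Trace:
`a = 12` → a = 12
`result = a + 3` → result = 15
`total = a * 3 - 7` → total = 29
`a = result + total` → a = 44
`result = a - result` → result = 29
So total = 29

Answer: 29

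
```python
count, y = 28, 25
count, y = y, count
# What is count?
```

Trace:
`count, y = 28, 25` → count = 28; y = 25
`count, y = y, count` → count = 25; y = 28
So count = 25

Answer: 25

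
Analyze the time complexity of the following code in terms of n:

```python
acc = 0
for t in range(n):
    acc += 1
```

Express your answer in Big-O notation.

Each loop level contributes: n. Multiplying the contributions gives O(n).

Answer: O(n)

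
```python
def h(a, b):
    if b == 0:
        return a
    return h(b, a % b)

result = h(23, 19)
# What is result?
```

h(23, 19) -> h(19, 4) -> h(4, 3) -> h(3, 1) -> h(1, 0) -> 1

Answer: 1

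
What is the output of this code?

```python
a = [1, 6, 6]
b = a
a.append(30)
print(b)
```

Key concept: basic list aliasing.
Step by step:
`a = [1, 6, 6]` → a = [1, 6, 6]
`b = a` → b = [1, 6, 6] (same object as a)
`a.append(30)` → a = [1, 6, 6, 30] (same object as b); b = [1, 6, 6, 30] (same object as a)
`print(b)` → prints [1, 6, 6, 30]

Answer: [1, 6, 6, 30]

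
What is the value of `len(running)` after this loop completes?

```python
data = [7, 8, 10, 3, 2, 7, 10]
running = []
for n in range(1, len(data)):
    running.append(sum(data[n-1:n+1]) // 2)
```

Number of 2-element averages
`running` takes the values: [] → [7] → [7, 9] → [7, 9, 6] → [7, 9, 6, 2] → [7, 9, 6, 2, 4] → [7, 9, 6, 2, 4, 8]
So `len(running)` = 6

Answer: 6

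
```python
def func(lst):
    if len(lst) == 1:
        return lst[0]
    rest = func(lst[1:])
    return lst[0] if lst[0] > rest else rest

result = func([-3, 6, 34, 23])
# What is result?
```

Recursive max over [-3, 6, 34, 23] = 34

Answer: 34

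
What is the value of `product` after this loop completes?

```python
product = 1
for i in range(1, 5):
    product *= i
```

4! = 24
`product` takes the values: 1 → 2 → 6 → 24

Answer: 24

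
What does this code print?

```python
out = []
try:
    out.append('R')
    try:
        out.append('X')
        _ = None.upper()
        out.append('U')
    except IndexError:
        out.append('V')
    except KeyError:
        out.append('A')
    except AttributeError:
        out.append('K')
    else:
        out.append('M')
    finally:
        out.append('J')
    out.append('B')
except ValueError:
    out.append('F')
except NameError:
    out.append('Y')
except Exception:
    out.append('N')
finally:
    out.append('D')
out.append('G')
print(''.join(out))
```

Execution trace: 'R' (try body) → 'X' (inner try body) → 'K' (inner except AttributeError) → 'J' (inner finally) → 'B' (try body, no exception) → 'D' (finally) → 'G' (after the try/except). Output: RXKJBDG

Answer: RXKJBDG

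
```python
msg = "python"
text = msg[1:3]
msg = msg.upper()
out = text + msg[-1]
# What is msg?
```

Trace:
`msg = "python"` → msg = 'python'
`text = msg[1:3]` → text = 'yt'
`msg = msg.upper()` → msg = 'PYTHON'
`out = text + msg[-1]` → out = 'ytN'
So msg = 'PYTHON'

Answer: 'PYTHON'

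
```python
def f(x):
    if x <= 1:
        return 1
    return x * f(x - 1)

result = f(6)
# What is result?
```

f(6) = 6 * 5 * 4 * 3 * 2 * 1 = 720

Answer: 720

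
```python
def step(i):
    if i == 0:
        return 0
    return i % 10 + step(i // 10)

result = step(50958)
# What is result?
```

Sum of digits of 50958: 8 + 5 + 9 + 0 + 5 = 27

Answer: 27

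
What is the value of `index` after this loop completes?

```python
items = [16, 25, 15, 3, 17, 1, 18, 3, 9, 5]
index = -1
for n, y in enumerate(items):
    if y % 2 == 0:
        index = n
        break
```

First even number index in [16, 25, 15, 3, 17, 1, 18, 3, 9, 5]
`index` takes the values: -1 → 0

Answer: 0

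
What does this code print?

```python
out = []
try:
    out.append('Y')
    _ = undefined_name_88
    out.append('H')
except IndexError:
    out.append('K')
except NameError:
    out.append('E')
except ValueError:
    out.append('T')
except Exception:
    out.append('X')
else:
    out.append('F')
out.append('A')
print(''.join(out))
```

Execution trace: 'Y' (try body) → 'E' (except NameError) → 'A' (after the try/except). Output: YEA

Answer: YEA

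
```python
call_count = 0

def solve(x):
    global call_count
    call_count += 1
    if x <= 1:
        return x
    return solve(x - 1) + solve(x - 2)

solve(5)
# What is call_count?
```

Calls(x) = 1 + Calls(x-1) + Calls(x-2); Calls(0)=Calls(1)=1. For x=5 this gives 15.

Answer: 15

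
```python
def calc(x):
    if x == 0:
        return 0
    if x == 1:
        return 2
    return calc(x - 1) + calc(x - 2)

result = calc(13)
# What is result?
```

Build up from base cases: calc(0)=0, calc(1)=2, calc(2)=2, calc(3)=4, calc(4)=6, calc(5)=10, calc(6)=16, ..., calc(13)=466

Answer: 466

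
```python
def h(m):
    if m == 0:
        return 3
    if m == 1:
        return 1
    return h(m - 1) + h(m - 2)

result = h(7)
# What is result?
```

Build up from base cases: h(0)=3, h(1)=1, h(2)=4, h(3)=5, h(4)=9, h(5)=14, h(6)=23, ..., h(7)=37

Answer: 37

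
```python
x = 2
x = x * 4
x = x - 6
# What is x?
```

Trace:
`x = 2` → x = 2
`x = x * 4` → x = 8
`x = x - 6` → x = 2
So x = 2

Answer: 2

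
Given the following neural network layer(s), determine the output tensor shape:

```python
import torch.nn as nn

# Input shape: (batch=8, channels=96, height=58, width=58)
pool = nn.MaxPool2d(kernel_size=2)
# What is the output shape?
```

Input: (8, 96, 58, 58) -> Output: (8, 96, 29, 29)

Answer: (8, 96, 29, 29)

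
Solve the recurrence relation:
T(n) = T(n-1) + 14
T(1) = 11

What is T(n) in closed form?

Unrolling: T(n) = T(1) + 14·(n-1) = 11 + 14(n-1) = 14n - 3.

Answer: T(n) = 14n - 3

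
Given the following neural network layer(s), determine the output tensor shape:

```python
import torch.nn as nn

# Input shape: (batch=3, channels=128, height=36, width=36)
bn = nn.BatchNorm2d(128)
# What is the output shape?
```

Input: (3, 128, 36, 36) -> Output: (3, 128, 36, 36)

Answer: (3, 128, 36, 36)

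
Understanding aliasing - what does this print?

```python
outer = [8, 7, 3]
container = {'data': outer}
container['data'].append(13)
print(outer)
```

Key concept: dict holds reference to list.
Step by step:
`outer = [8, 7, 3]` → outer = [8, 7, 3]
`container = {'data': outer}` → container = {'data': [8, 7, 3]}
`container['data'].append(13)` → outer = [8, 7, 3, 13]; container = {'data': [8, 7, 3, 13]}
`print(outer)` → prints [8, 7, 3, 13]

Answer: [8, 7, 3, 13]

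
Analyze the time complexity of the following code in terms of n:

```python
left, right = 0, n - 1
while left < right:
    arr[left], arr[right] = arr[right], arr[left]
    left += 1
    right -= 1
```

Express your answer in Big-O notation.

This is In-place array reversal. Time complexity: O(n).

Answer: O(n)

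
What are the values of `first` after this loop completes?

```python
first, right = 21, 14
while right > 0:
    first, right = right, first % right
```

GCD of 21 and 14
`first` takes the values: 21 → 14 → 7

Answer: 7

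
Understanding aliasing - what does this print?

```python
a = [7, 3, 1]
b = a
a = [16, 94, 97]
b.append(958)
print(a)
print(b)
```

Key concept: rebinding vs mutation: a is rebound to a new list, b still points at the original.
Step by step:
`a = [7, 3, 1]` → a = [7, 3, 1]
`b = a` → b = [7, 3, 1] (same object as a)
`a = [16, 94, 97]` → a = [16, 94, 97]
`b.append(958)` → b = [7, 3, 1, 958]
`print(a)` → prints [16, 94, 97]
`print(b)` → prints [7, 3, 1, 958]

Answer:
[16, 94, 97]
[7, 3, 1, 958]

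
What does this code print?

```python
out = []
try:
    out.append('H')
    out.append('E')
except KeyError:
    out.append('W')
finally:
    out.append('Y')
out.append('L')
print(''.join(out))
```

Execution trace: 'H' (try body) → 'E' (try body, no exception) → 'Y' (finally) → 'L' (after the try/except). Output: HEYL

Answer: HEYL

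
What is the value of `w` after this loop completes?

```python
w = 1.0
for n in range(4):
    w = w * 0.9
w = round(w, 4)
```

Exponential decay: 1.0 * 0.9^4
`w` takes the values: 1.0 → 0.9 → 0.81 → 0.729 → 0.6561

Answer: 0.6561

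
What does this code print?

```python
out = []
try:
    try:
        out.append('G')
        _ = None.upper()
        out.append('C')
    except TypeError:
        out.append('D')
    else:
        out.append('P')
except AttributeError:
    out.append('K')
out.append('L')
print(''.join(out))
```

Execution trace: 'G' (try body) → 'K' (outer except AttributeError) → 'L' (after the try/except). Output: GKL

Answer: GKL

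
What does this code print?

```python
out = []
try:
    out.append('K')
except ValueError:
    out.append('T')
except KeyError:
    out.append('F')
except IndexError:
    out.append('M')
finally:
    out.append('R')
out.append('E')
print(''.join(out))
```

Execution trace: 'K' (try body, no exception) → 'R' (finally) → 'E' (after the try/except). Output: KRE

Answer: KRE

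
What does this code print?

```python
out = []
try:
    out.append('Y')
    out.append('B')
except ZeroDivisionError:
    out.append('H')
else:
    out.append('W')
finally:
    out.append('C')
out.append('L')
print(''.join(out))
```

Execution trace: 'Y' (try body) → 'B' (try body, no exception) → 'W' (else) → 'C' (finally) → 'L' (after the try/except). Output: YBWCL

Answer: YBWCL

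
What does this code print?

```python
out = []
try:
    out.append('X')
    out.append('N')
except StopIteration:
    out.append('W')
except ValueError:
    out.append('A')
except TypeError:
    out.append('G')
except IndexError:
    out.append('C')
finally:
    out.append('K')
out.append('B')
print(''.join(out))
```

Execution trace: 'X' (try body) → 'N' (try body, no exception) → 'K' (finally) → 'B' (after the try/except). Output: XNKB

Answer: XNKB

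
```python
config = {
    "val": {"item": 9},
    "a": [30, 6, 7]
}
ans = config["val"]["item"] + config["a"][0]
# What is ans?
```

Trace:
`config = { ...` → config = {'val': {'item': 9}, 'a': [30, 6, 7]}
`ans = config["val"]["item"] + config["a"][0]` → ans = 39
So ans = 39

Answer: 39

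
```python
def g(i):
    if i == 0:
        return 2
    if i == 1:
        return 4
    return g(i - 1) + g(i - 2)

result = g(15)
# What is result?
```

Build up from base cases: g(0)=2, g(1)=4, g(2)=6, g(3)=10, g(4)=16, g(5)=26, g(6)=42, ..., g(15)=3194

Answer: 3194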